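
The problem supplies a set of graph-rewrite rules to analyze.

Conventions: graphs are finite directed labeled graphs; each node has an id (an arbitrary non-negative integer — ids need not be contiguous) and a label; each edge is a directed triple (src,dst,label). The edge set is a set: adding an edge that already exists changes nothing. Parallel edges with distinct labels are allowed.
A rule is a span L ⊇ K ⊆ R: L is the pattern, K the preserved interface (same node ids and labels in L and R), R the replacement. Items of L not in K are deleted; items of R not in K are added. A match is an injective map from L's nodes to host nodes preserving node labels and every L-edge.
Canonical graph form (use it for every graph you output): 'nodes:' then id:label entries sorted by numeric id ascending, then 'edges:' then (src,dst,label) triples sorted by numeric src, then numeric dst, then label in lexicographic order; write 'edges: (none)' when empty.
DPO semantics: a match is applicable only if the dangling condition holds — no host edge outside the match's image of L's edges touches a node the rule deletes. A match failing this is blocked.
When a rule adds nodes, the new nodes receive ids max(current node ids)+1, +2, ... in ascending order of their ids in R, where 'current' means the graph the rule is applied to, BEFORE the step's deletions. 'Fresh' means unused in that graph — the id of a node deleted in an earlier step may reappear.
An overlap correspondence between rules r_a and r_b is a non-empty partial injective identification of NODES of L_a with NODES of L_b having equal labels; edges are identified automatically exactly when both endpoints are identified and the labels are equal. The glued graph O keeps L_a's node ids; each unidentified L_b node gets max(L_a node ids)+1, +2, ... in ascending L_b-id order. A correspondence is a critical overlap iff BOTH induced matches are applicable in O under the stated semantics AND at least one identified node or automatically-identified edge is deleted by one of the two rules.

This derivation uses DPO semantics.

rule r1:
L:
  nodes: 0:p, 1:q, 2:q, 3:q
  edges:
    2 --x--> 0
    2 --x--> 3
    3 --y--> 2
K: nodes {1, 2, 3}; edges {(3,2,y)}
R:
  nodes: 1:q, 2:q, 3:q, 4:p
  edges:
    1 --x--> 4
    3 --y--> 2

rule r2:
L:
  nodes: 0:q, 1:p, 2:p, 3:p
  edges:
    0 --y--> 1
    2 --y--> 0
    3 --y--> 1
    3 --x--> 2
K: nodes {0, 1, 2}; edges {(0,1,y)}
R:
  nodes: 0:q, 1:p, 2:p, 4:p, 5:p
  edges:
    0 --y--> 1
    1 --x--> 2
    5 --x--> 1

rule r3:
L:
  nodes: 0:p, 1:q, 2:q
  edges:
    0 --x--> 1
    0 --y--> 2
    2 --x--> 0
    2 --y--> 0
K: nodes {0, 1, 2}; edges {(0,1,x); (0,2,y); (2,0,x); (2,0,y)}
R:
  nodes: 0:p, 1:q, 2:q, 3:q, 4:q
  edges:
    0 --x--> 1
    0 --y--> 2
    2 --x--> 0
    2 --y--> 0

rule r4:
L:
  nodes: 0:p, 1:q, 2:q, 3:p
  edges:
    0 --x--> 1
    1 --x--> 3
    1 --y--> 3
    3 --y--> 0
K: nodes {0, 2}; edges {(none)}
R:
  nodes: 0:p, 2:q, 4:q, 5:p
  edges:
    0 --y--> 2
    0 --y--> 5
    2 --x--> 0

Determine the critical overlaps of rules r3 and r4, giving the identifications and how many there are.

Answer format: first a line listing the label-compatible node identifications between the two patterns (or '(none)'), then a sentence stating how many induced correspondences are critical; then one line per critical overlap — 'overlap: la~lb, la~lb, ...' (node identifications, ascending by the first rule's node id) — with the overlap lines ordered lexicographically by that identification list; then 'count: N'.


label-compatible node identifications between L(r3) and L(r4): 0~0, 0~3, 1~1, 1~2, 2~1, 2~2
2 of the induced correspondences are critical overlaps of r3 and r4.
overlap: 0~0, 1~1
overlap: 0~0, 1~1, 2~2
count: 2


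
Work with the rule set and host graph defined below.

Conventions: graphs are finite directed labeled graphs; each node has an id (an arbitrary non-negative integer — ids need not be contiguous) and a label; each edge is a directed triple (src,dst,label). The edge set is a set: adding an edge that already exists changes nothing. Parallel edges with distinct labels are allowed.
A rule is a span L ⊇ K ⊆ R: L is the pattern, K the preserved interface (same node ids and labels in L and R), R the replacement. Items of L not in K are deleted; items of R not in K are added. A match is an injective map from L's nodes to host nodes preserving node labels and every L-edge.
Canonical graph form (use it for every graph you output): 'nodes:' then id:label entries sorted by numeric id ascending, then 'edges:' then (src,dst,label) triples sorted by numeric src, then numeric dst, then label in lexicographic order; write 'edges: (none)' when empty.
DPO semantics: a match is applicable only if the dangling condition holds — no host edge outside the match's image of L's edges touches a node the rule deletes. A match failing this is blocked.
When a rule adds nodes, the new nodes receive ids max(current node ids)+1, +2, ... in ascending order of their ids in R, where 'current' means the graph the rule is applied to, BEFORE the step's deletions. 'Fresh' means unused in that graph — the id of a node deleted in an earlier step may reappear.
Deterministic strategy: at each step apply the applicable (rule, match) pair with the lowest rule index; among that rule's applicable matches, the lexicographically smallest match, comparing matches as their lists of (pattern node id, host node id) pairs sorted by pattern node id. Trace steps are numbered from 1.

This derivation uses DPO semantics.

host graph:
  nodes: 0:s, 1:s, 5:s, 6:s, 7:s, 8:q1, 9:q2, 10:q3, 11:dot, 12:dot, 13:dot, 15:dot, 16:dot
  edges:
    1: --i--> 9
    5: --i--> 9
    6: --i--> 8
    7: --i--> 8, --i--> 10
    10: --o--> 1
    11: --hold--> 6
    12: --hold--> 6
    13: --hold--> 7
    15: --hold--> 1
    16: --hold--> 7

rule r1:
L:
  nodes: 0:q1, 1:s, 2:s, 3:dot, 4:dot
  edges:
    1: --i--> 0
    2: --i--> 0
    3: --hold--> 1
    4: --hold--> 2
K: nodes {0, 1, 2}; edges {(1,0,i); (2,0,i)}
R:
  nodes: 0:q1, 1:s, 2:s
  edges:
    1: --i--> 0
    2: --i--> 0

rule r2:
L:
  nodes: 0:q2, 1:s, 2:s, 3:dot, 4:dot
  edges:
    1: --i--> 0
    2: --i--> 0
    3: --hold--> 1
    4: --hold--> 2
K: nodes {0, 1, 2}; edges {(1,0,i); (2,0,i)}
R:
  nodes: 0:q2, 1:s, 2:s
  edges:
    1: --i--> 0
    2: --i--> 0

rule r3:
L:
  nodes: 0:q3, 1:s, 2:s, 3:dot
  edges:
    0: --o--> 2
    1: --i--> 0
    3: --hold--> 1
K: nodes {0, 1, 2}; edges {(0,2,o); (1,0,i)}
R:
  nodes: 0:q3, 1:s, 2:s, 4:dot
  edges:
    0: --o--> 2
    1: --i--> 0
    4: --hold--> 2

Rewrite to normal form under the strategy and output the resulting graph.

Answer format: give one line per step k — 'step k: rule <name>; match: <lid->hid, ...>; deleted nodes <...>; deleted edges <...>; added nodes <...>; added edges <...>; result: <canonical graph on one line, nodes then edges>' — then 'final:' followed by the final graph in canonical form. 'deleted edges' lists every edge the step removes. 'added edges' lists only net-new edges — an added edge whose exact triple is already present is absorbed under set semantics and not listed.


step 1: rule r1; match: 0->8, 1->6, 2->7, 3->11, 4->13; deleted nodes 11, 13; deleted edges (11,6,hold); (13,7,hold); added nodes (none); added edges (none); result: nodes: 0:s, 1:s, 5:s, 6:s, 7:s, 8:q1, 9:q2, 10:q3, 12:dot, 15:dot, 16:dot edges: (1,9,i); (5,9,i); (6,8,i); (7,8,i); (7,10,i); (10,1,o); (12,6,hold); (15,1,hold); (16,7,hold)
step 2: rule r1; match: 0->8, 1->6, 2->7, 3->12, 4->16; deleted nodes 12, 16; deleted edges (12,6,hold); (16,7,hold); added nodes (none); added edges (none); result: nodes: 0:s, 1:s, 5:s, 6:s, 7:s, 8:q1, 9:q2, 10:q3, 15:dot edges: (1,9,i); (5,9,i); (6,8,i); (7,8,i); (7,10,i); (10,1,o); (15,1,hold)
final:
nodes: 0:s, 1:s, 5:s, 6:s, 7:s, 8:q1, 9:q2, 10:q3, 15:dot
edges: (1,9,i); (5,9,i); (6,8,i); (7,8,i); (7,10,i); (10,1,o); (15,1,hold)


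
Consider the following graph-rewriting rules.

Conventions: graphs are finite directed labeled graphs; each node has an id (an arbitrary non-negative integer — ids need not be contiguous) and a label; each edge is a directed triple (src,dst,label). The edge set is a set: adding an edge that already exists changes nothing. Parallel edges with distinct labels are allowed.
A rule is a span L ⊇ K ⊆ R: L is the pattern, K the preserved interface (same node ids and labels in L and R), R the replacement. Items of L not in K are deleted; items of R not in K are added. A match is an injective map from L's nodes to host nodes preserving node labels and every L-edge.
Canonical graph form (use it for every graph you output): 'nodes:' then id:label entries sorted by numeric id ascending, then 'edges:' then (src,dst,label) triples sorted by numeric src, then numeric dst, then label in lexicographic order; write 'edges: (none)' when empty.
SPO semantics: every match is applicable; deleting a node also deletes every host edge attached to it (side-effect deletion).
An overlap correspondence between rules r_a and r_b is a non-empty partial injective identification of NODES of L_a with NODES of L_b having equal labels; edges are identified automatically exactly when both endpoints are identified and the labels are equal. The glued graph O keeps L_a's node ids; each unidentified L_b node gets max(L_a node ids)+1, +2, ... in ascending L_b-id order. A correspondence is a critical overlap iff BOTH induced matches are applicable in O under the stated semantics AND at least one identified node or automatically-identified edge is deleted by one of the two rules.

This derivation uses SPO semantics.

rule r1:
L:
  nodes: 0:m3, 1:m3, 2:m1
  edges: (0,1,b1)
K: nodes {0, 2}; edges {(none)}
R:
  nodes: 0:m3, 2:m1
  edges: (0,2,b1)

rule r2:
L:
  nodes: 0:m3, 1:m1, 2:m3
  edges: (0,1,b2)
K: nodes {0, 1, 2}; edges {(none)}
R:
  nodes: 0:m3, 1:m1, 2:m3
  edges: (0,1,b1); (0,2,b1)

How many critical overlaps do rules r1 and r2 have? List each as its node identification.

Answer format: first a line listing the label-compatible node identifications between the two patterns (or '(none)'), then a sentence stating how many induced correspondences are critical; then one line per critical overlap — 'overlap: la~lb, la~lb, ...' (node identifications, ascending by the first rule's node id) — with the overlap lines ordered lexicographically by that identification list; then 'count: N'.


label-compatible node identifications between L(r1) and L(r2): 0~0, 0~2, 1~0, 1~2, 2~1
8 of the induced correspondences are critical overlaps of r1 and r2.
overlap: 0~0, 1~2
overlap: 0~0, 1~2, 2~1
overlap: 0~2, 1~0
overlap: 0~2, 1~0, 2~1
overlap: 1~0
overlap: 1~0, 2~1
overlap: 1~2
overlap: 1~2, 2~1
count: 8


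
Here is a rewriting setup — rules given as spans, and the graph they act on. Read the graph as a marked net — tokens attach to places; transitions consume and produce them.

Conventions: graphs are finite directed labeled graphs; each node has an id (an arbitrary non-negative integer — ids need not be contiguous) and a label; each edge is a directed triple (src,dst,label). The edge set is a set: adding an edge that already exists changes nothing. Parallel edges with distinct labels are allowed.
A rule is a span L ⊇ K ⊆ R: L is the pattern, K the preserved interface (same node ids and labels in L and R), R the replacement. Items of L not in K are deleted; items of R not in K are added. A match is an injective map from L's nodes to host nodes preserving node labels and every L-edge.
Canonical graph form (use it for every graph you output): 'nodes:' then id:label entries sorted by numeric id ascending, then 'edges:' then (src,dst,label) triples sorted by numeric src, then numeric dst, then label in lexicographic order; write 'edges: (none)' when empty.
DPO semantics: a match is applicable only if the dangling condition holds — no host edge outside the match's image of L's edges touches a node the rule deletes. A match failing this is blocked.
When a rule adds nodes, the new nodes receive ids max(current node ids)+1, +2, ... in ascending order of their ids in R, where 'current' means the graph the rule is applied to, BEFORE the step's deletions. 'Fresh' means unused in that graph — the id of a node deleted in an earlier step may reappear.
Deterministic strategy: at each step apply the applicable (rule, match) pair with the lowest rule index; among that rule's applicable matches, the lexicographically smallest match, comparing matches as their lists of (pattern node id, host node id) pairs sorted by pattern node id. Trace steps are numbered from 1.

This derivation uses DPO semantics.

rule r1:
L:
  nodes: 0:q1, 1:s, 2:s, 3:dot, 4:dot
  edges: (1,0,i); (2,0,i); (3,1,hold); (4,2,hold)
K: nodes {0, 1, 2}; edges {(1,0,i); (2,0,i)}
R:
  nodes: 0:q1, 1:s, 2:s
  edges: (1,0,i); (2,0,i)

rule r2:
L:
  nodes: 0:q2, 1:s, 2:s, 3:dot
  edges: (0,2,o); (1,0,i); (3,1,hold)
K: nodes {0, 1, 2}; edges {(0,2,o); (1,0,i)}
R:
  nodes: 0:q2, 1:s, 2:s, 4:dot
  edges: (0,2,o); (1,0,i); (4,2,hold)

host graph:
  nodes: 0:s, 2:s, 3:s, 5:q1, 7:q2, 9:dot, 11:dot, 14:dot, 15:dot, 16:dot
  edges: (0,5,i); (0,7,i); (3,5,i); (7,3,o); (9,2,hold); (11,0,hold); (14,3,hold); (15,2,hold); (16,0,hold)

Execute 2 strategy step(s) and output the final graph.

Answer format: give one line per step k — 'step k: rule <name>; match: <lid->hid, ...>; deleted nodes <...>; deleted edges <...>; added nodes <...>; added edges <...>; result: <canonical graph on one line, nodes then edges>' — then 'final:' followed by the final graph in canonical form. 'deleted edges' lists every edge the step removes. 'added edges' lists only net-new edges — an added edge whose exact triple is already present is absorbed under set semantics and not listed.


step 1: rule r1; match: 0->5, 1->0, 2->3, 3->11, 4->14; deleted nodes 11, 14; deleted edges (11,0,hold); (14,3,hold); added nodes (none); added edges (none); result: nodes: 0:s, 2:s, 3:s, 5:q1, 7:q2, 9:dot, 15:dot, 16:dot edges: (0,5,i); (0,7,i); (3,5,i); (7,3,o); (9,2,hold); (15,2,hold); (16,0,hold)
step 2: rule r2; match: 0->7, 1->0, 2->3, 3->16; deleted nodes 16; deleted edges (16,0,hold); added nodes 17; added edges (17,3,hold); result: nodes: 0:s, 2:s, 3:s, 5:q1, 7:q2, 9:dot, 15:dot, 17:dot edges: (0,5,i); (0,7,i); (3,5,i); (7,3,o); (9,2,hold); (15,2,hold); (17,3,hold)
final:
nodes: 0:s, 2:s, 3:s, 5:q1, 7:q2, 9:dot, 15:dot, 17:dot
edges: (0,5,i); (0,7,i); (3,5,i); (7,3,o); (9,2,hold); (15,2,hold); (17,3,hold)


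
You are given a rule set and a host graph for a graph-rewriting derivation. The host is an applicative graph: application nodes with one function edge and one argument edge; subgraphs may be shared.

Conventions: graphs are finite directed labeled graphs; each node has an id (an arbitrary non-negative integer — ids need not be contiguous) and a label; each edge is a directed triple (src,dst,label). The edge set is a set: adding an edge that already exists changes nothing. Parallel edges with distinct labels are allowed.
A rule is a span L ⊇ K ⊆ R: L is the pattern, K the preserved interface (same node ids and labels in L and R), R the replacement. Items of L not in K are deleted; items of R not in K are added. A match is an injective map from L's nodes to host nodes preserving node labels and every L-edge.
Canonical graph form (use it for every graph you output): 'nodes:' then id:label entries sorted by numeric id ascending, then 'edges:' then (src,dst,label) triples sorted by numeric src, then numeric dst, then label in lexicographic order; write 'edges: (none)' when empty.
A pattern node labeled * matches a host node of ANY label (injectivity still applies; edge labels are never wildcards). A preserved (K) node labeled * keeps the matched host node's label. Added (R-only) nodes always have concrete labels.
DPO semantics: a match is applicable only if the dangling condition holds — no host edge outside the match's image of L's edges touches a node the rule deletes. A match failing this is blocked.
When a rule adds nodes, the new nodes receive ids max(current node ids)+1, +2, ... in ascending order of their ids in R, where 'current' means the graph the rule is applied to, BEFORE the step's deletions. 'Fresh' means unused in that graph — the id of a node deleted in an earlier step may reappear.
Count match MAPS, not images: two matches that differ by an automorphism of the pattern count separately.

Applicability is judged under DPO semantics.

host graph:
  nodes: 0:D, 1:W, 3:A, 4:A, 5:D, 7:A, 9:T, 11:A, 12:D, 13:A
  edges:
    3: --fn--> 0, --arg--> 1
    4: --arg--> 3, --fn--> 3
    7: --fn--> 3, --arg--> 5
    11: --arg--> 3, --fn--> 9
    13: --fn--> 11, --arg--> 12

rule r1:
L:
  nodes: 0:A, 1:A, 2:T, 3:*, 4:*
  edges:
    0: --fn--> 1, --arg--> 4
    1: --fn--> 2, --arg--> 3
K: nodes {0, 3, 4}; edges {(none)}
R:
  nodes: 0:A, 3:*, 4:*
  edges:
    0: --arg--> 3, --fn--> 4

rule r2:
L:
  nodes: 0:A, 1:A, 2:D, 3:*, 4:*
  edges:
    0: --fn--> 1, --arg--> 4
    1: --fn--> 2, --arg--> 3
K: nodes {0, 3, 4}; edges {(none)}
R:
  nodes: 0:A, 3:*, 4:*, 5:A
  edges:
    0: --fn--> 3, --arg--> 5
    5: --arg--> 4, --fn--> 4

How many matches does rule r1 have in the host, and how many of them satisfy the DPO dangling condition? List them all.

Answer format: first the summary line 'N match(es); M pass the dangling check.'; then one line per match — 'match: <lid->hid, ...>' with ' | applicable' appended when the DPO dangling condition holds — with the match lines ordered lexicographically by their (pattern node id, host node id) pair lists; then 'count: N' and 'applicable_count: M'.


1 match(es); 1 pass the dangling check.
match: 0->13, 1->11, 2->9, 3->3, 4->12 | applicable
count: 1
applicable_count: 1


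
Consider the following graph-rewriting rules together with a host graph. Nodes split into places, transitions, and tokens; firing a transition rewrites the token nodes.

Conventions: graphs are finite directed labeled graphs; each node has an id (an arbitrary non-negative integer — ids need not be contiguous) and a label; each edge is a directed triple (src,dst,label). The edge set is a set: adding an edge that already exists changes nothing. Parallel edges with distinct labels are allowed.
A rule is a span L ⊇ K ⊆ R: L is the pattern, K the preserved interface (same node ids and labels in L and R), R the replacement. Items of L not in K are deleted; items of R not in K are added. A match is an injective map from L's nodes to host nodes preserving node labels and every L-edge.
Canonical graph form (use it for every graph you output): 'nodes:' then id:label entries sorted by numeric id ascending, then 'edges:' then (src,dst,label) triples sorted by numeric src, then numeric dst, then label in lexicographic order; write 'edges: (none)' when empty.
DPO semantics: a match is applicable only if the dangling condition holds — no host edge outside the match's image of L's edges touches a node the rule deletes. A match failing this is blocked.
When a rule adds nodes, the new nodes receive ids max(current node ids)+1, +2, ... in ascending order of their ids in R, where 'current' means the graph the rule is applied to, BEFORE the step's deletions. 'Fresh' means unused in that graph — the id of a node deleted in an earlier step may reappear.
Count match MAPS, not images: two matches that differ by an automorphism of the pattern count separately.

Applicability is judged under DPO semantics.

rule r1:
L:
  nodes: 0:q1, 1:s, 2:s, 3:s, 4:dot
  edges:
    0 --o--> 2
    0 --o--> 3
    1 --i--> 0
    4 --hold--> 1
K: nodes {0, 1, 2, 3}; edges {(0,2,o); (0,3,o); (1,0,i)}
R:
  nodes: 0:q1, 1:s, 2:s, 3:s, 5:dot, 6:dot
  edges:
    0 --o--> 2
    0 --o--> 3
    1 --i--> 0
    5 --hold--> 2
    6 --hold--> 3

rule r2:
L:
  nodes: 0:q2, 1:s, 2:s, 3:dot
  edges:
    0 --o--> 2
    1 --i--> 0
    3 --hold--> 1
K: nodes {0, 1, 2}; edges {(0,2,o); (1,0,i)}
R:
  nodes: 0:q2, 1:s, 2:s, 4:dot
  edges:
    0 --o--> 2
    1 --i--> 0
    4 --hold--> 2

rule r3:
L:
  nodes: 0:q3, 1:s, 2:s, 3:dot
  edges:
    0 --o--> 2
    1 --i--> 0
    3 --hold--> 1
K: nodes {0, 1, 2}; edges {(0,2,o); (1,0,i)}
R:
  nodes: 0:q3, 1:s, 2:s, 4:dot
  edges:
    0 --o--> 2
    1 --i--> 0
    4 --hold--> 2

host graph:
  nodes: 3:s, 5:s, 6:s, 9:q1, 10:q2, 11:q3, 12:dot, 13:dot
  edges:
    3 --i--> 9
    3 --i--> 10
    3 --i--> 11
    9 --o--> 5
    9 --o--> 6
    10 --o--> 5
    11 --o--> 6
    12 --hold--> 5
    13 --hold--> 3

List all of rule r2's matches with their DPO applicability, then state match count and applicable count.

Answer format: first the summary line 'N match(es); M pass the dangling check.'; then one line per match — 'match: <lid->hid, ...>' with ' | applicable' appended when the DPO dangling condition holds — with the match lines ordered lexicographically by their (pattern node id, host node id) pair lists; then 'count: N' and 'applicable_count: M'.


1 match(es); 1 pass the dangling check.
match: 0->10, 1->3, 2->5, 3->13 | applicable
count: 1
applicable_count: 1


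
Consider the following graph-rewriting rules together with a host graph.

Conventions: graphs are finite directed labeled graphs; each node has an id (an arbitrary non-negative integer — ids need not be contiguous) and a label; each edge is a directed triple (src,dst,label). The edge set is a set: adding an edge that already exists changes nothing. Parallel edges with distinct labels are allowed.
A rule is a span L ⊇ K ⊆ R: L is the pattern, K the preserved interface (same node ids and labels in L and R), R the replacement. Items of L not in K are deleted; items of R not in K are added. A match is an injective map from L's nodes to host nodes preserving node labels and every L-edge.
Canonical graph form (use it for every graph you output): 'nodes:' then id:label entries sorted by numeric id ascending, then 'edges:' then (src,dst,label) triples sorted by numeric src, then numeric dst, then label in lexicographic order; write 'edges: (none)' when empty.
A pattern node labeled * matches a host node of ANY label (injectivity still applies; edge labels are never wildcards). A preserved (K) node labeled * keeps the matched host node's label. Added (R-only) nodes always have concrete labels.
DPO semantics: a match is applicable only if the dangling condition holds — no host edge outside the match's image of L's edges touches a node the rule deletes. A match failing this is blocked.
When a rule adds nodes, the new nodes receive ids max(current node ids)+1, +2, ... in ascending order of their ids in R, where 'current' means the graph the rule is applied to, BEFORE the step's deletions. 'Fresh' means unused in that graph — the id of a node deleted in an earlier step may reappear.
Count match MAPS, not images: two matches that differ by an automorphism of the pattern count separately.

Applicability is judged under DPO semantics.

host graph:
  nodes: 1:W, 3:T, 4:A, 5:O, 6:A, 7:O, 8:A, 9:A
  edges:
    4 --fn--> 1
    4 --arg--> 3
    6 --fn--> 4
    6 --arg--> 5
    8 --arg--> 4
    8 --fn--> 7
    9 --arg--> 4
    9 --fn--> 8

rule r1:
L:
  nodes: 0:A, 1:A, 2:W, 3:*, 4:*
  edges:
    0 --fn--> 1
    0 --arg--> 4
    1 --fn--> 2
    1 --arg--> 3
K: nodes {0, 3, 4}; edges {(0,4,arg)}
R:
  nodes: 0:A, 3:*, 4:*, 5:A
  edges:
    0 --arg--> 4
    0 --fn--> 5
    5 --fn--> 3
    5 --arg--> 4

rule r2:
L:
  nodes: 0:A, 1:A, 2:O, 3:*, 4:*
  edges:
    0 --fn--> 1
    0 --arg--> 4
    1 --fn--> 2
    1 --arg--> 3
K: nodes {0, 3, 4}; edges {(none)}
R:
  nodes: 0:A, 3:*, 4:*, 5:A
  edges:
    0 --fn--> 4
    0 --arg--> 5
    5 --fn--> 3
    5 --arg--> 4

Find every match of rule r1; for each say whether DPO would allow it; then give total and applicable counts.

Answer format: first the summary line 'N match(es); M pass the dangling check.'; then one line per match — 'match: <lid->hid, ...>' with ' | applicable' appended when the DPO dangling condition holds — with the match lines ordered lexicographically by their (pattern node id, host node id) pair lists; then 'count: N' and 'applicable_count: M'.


1 match(es); 0 pass the dangling check.
match: 0->6, 1->4, 2->1, 3->3, 4->5
count: 1
applicable_count: 0


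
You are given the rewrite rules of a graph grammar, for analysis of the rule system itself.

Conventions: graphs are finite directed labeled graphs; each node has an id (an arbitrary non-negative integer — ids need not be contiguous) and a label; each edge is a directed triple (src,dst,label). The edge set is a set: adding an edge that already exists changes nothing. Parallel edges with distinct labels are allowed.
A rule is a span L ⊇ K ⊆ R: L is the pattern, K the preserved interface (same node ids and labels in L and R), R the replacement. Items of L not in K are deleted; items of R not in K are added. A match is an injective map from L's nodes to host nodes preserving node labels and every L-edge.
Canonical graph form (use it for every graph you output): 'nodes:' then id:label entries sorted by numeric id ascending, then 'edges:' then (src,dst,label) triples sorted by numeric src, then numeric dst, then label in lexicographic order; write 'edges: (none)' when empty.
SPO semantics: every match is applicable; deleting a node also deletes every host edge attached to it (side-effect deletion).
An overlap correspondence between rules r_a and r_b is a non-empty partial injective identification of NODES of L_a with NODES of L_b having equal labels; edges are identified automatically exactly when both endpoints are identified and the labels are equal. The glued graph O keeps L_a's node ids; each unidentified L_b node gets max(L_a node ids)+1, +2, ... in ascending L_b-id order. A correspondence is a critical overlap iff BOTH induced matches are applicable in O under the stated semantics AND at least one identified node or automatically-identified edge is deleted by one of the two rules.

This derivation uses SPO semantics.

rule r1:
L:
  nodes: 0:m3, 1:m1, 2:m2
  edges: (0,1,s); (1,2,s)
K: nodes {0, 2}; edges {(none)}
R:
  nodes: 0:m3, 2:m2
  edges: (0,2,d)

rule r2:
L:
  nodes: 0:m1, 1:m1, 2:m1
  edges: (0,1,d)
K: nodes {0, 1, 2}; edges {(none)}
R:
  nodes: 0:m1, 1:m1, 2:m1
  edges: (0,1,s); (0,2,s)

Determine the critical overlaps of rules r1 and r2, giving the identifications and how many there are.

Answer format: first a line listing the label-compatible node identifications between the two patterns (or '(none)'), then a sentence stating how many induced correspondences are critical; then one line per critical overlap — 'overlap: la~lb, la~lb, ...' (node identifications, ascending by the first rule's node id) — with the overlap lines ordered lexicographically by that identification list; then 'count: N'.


label-compatible node identifications between L(r1) and L(r2): 1~0, 1~1, 1~2
3 of the induced correspondences are critical overlaps of r1 and r2.
overlap: 1~0
overlap: 1~1
overlap: 1~2
count: 3


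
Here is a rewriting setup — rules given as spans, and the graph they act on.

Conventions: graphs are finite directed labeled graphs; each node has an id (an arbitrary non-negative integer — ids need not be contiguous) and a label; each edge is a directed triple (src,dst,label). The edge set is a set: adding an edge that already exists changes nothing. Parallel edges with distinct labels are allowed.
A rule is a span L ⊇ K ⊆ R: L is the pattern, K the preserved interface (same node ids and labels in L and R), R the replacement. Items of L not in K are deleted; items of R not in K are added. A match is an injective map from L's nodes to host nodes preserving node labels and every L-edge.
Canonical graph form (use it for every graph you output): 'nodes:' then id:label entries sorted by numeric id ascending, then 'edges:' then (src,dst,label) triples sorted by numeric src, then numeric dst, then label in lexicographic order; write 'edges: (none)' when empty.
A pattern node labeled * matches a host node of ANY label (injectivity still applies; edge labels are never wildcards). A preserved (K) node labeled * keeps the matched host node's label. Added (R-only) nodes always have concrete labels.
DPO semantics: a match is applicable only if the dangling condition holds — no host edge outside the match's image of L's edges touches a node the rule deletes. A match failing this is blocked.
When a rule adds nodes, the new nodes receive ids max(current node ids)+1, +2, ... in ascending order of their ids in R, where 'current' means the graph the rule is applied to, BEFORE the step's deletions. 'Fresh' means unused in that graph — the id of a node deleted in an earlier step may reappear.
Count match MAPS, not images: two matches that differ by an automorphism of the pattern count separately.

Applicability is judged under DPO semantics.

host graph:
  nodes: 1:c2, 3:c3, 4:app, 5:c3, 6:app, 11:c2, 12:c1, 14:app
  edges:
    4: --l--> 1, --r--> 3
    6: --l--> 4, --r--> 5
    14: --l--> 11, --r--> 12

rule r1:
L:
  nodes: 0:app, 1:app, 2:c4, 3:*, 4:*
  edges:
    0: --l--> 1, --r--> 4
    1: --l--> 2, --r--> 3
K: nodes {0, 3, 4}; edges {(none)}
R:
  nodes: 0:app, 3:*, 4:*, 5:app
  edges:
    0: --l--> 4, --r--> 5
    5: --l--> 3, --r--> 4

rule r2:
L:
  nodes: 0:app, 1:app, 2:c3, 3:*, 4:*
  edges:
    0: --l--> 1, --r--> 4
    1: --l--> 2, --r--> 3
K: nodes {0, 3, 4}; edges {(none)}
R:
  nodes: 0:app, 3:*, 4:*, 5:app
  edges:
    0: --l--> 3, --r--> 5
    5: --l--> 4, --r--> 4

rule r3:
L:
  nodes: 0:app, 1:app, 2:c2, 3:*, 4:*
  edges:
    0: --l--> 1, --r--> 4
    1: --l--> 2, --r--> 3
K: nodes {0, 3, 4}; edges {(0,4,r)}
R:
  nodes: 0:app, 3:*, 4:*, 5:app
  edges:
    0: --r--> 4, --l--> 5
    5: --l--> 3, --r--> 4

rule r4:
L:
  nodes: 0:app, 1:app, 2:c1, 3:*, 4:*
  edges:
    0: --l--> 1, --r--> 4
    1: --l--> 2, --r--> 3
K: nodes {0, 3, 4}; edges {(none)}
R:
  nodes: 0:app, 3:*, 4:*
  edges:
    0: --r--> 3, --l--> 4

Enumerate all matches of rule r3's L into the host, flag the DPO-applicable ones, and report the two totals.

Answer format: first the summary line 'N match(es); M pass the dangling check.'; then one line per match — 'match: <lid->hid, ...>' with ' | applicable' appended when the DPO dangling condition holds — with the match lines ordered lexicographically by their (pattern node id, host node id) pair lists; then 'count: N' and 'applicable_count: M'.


1 match(es); 1 pass the dangling check.
match: 0->6, 1->4, 2->1, 3->3, 4->5 | applicable
count: 1
applicable_count: 1


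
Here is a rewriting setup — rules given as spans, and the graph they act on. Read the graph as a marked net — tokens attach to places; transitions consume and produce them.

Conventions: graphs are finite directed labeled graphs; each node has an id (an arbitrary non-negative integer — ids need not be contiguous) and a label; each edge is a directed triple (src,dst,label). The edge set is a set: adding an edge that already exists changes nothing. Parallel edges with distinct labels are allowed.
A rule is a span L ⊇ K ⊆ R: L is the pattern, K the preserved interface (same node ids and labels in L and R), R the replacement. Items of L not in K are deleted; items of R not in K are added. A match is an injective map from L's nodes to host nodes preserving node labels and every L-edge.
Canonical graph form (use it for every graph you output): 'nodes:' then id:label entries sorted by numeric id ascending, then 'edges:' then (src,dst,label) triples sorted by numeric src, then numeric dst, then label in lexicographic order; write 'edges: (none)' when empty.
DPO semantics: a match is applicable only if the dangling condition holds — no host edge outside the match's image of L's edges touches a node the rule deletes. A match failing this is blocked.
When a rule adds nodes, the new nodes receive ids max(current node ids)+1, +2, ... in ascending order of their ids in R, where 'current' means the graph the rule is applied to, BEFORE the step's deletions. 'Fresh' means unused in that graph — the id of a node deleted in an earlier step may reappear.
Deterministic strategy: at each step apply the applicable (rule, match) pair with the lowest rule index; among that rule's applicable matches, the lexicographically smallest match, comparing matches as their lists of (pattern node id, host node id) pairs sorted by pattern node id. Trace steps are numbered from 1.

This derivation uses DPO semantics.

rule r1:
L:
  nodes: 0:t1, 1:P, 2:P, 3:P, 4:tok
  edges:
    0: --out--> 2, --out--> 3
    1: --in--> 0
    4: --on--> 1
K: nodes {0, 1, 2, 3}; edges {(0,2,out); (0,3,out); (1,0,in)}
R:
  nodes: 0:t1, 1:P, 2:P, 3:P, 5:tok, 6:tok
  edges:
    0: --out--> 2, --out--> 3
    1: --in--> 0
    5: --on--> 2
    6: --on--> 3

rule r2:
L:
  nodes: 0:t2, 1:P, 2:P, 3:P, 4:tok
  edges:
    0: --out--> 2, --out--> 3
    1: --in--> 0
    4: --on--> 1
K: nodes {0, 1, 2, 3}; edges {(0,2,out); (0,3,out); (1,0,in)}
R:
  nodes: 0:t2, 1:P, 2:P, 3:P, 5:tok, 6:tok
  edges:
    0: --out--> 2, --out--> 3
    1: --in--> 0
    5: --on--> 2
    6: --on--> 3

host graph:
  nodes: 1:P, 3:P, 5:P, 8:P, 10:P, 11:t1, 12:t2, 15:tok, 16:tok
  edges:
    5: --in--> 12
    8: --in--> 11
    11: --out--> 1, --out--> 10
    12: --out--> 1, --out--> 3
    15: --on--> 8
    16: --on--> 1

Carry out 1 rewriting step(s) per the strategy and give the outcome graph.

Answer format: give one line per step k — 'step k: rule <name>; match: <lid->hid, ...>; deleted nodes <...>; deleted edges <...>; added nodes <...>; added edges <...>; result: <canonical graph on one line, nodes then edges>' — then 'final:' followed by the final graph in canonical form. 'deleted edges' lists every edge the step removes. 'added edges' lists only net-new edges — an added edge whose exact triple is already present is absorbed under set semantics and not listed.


step 1: rule r1; match: 0->11, 1->8, 2->1, 3->10, 4->15; deleted nodes 15; deleted edges (15,8,on); added nodes 17, 18; added edges (17,1,on); (18,10,on); result: nodes: 1:P, 3:P, 5:P, 8:P, 10:P, 11:t1, 12:t2, 16:tok, 17:tok, 18:tok edges: (5,12,in); (8,11,in); (11,1,out); (11,10,out); (12,1,out); (12,3,out); (16,1,on); (17,1,on); (18,10,on)
final:
nodes: 1:P, 3:P, 5:P, 8:P, 10:P, 11:t1, 12:t2, 16:tok, 17:tok, 18:tok
edges: (5,12,in); (8,11,in); (11,1,out); (11,10,out); (12,1,out); (12,3,out); (16,1,on); (17,1,on); (18,10,on)


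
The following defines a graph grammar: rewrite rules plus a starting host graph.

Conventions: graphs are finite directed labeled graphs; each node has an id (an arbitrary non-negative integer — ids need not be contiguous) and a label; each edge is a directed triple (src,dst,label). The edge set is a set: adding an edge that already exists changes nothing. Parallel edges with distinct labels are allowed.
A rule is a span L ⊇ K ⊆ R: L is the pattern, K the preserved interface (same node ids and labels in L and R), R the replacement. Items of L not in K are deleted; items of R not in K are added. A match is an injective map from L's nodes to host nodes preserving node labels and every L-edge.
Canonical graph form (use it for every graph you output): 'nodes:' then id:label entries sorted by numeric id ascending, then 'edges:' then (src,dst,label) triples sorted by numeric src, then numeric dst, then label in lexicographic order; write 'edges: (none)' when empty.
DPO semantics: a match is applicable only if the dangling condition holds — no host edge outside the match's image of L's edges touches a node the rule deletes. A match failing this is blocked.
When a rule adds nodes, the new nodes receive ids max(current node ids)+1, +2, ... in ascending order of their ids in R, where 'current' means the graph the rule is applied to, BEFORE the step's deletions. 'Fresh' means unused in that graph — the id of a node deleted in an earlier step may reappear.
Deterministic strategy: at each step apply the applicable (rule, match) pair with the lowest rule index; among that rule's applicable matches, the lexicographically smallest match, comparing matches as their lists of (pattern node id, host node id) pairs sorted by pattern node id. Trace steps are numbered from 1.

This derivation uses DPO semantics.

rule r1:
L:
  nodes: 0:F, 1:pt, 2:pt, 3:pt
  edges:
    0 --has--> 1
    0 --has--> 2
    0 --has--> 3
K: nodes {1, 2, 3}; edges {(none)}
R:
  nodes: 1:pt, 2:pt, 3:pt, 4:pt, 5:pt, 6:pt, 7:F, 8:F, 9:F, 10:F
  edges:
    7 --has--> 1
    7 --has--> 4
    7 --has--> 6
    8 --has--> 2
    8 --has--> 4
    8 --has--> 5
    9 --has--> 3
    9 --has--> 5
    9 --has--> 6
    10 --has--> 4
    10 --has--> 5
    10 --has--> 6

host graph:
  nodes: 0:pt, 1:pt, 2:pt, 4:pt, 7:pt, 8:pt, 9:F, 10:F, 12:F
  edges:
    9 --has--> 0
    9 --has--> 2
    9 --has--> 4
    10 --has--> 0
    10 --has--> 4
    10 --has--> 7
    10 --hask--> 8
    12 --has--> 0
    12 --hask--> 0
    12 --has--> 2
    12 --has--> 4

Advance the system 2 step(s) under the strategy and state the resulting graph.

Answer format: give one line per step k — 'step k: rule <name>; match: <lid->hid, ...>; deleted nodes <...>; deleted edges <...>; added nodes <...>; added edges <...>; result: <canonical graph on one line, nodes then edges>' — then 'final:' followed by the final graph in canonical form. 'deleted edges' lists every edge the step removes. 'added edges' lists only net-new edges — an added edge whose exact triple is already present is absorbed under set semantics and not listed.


step 1: rule r1; match: 0->9, 1->0, 2->2, 3->4; deleted nodes 9; deleted edges (9,0,has); (9,2,has); (9,4,has); added nodes 13, 14, 15, 16, 17, 18, 19; added edges (16,0,has); (16,13,has); (16,15,has); (17,2,has); (17,13,has); (17,14,has); (18,4,has); (18,14,has); (18,15,has); (19,13,has); (19,14,has); (19,15,has); result: nodes: 0:pt, 1:pt, 2:pt, 4:pt, 7:pt, 8:pt, 10:F, 12:F, 13:pt, 14:pt, 15:pt, 16:F, 17:F, 18:F, 19:F edges: (10,0,has); (10,4,has); (10,7,has); (10,8,hask); (12,0,has); (12,0,hask); (12,2,has); (12,4,has); (16,0,has); (16,13,has); (16,15,has); (17,2,has); (17,13,has); (17,14,has); (18,4,has); (18,14,has); (18,15,has); (19,13,has); (19,14,has); (19,15,has)
step 2: rule r1; match: 0->16, 1->0, 2->13, 3->15; deleted nodes 16; deleted edges (16,0,has); (16,13,has); (16,15,has); added nodes 20, 21, 22, 23, 24, 25, 26; added edges (23,0,has); (23,20,has); (23,22,has); (24,13,has); (24,20,has); (24,21,has); (25,15,has); (25,21,has); (25,22,has); (26,20,has); (26,21,has); (26,22,has); result: nodes: 0:pt, 1:pt, 2:pt, 4:pt, 7:pt, 8:pt, 10:F, 12:F, 13:pt, 14:pt, 15:pt, 17:F, 18:F, 19:F, 20:pt, 21:pt, 22:pt, 23:F, 24:F, 25:F, 26:F edges: (10,0,has); (10,4,has); (10,7,has); (10,8,hask); (12,0,has); (12,0,hask); (12,2,has); (12,4,has); (17,2,has); (17,13,has); (17,14,has); (18,4,has); (18,14,has); (18,15,has); (19,13,has); (19,14,has); (19,15,has); (23,0,has); (23,20,has); (23,22,has); (24,13,has); (24,20,has); (24,21,has); (25,15,has); (25,21,has); (25,22,has); (26,20,has); (26,21,has); (26,22,has)
final:
nodes: 0:pt, 1:pt, 2:pt, 4:pt, 7:pt, 8:pt, 10:F, 12:F, 13:pt, 14:pt, 15:pt, 17:F, 18:F, 19:F, 20:pt, 21:pt, 22:pt, 23:F, 24:F, 25:F, 26:F
edges: (10,0,has); (10,4,has); (10,7,has); (10,8,hask); (12,0,has); (12,0,hask); (12,2,has); (12,4,has); (17,2,has); (17,13,has); (17,14,has); (18,4,has); (18,14,has); (18,15,has); (19,13,has); (19,14,has); (19,15,has); (23,0,has); (23,20,has); (23,22,has); (24,13,has); (24,20,has); (24,21,has); (25,15,has); (25,21,has); (25,22,has); (26,20,has); (26,21,has); (26,22,has)


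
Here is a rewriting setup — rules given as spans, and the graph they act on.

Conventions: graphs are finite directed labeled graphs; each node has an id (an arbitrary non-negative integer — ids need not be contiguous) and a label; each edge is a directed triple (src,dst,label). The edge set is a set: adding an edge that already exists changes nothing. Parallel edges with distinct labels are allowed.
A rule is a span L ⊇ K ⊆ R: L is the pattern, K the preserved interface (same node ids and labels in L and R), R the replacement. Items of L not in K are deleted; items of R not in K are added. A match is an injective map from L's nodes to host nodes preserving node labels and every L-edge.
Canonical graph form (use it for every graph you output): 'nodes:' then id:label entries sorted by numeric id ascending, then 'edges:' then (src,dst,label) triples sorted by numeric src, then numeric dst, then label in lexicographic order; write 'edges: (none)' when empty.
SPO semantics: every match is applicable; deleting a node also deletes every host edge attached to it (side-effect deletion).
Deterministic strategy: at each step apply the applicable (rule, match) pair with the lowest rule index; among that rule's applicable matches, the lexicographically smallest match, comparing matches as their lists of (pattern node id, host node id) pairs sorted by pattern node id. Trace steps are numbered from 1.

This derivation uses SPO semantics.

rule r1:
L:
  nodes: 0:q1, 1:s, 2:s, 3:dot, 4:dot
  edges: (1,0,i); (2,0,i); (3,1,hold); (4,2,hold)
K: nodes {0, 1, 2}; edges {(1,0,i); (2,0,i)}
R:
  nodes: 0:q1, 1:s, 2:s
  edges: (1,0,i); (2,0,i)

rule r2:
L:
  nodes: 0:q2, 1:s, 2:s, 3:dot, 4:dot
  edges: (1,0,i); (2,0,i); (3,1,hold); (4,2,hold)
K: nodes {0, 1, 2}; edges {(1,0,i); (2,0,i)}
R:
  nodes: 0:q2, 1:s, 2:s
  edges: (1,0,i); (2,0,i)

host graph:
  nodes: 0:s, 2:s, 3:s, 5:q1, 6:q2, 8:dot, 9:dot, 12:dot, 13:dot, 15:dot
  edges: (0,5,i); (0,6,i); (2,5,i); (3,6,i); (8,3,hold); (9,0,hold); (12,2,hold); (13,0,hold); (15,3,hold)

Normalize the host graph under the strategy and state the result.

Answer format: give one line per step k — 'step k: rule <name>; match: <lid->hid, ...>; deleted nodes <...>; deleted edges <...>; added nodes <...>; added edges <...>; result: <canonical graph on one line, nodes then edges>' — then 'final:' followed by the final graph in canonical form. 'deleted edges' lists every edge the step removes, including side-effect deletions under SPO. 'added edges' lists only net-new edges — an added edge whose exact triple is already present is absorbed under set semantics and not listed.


step 1: rule r1; match: 0->5, 1->0, 2->2, 3->9, 4->12; deleted nodes 9, 12; deleted edges (9,0,hold); (12,2,hold); added nodes (none); added edges (none); result: nodes: 0:s, 2:s, 3:s, 5:q1, 6:q2, 8:dot, 13:dot, 15:dot edges: (0,5,i); (0,6,i); (2,5,i); (3,6,i); (8,3,hold); (13,0,hold); (15,3,hold)
step 2: rule r2; match: 0->6, 1->0, 2->3, 3->13, 4->8; deleted nodes 8, 13; deleted edges (8,3,hold); (13,0,hold); added nodes (none); added edges (none); result: nodes: 0:s, 2:s, 3:s, 5:q1, 6:q2, 15:dot edges: (0,5,i); (0,6,i); (2,5,i); (3,6,i); (15,3,hold)
final:
nodes: 0:s, 2:s, 3:s, 5:q1, 6:q2, 15:dot
edges: (0,5,i); (0,6,i); (2,5,i); (3,6,i); (15,3,hold)
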